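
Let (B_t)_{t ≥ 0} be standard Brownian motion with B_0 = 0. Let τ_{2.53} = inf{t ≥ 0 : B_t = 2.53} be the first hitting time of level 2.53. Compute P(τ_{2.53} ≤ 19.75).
P(τ_{2.53} ≤ 19.75) = 2(1 − Φ(2.53/√19.75)) = 2(1 − Φ(0.5693)) ≈ 0.5692

By the reflection principle for standard BM, P(τ_b ≤ t) = 2 · P(B_t ≥ b). Since B_t ~ N(0, t), P(B_t ≥ 2.53) = 1 − Φ(2.53/√t) = 1 − Φ(2.53/√19.75) = 1 − Φ(0.5693) ≈ 0.28458. Doubling: P(τ_{2.53} ≤ 19.75) ≈ 2 · 0.28458 = 0.56916 ≈ 0.5692.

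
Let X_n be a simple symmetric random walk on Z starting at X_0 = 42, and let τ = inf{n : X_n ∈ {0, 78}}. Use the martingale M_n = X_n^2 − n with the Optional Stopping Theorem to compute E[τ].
E[τ] = 1512

M_n = X_n^2 − n is a martingale (since E[X_{n+1}^2 | F_n] = X_n^2 + 1). By OST (τ has finite mean in a bounded region), E[M_τ] = E[M_0] = X_0^2 − 0 = 42^2 = 1764. Also E[M_τ] = E[X_τ^2] − E[τ]. The walk exits at 0 or 78, with P(hit 78 first) = 42/78, so E[X_τ^2] = 78^2 · 42/78 + 0 = 3276. Thus E[τ] = E[X_τ^2] − E[M_τ] = 3276 − 1764 = 1512 = 42(78 − 42) = 1512.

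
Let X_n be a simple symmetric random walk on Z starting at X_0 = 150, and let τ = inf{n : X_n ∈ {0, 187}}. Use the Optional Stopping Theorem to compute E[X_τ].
E[X_τ] = 150

X_n is a martingale and τ is a bounded-mean stopping time (indeed τ is finite a.s. with bounded expectation since the walk is in a bounded region). By the OST, E[X_τ] = E[X_0] = 150. Equivalently: E[X_τ] = 187 · P(hit 187 first) + 0 · P(hit 0 first) = 187 · (150/187) = 150.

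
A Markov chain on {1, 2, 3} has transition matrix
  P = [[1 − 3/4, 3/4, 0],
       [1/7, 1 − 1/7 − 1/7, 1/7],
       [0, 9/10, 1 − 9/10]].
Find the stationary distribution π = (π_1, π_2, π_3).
π = (12/85, 63/85, 2/17)

This is a birth-death chain on three states, which satisfies detailed balance: π_1 · P_{12} = π_2 · P_{21} and π_2 · P_{23} = π_3 · P_{32}.
From π_1 · 3/4 = π_2 · 1/7: π_2/π_1 = (3/4)/(1/7) = 21/4.
From π_2 · 1/7 = π_3 · 9/10: π_3/π_2 = (1/7)/(9/10) = 10/63.
Take π_1 proportional to 1; then unnormalized π = (1, 21/4, 5/6). Normalize by dividing by the sum 85/12:
  π = (12/85, 63/85, 2/17).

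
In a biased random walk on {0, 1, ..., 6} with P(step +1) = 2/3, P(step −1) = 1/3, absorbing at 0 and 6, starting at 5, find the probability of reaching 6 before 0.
P(hit 6 before 0) = (1 − (1/2)^5) / (1 − (1/2)^6) = 62/63

Let u_k denote P(reach 6 before 0 | start at k). Boundary: u_0 = 0, u_6 = 1. Recurrence: u_k = 2/3·u_{k+1} + 1/3·u_{k-1} for 1 ≤ k ≤ 5. Try u_k = A + B·r^k with r = q/p = (1/3)/(2/3) = 1/2. Substitution satisfies the recurrence; boundary conditions give:
  u_k = (1 − r^k) / (1 − r^N) = (1 − (1/2)^5) / (1 − (1/2)^6) = 62/63.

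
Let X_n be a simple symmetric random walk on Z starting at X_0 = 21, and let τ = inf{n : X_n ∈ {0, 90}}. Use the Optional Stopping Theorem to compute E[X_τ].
E[X_τ] = 21

X_n is a martingale and τ is a bounded-mean stopping time (indeed τ is finite a.s. with bounded expectation since the walk is in a bounded region). By the OST, E[X_τ] = E[X_0] = 21. Equivalently: E[X_τ] = 90 · P(hit 90 first) + 0 · P(hit 0 first) = 90 · (21/90) = 21.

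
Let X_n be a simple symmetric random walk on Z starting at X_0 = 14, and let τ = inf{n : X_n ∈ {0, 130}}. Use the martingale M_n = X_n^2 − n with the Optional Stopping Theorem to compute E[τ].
E[τ] = 1624

M_n = X_n^2 − n is a martingale (since E[X_{n+1}^2 | F_n] = X_n^2 + 1). By OST (τ has finite mean in a bounded region), E[M_τ] = E[M_0] = X_0^2 − 0 = 14^2 = 196. Also E[M_τ] = E[X_τ^2] − E[τ]. The walk exits at 0 or 130, with P(hit 130 first) = 14/130, so E[X_τ^2] = 130^2 · 14/130 + 0 = 1820. Thus E[τ] = E[X_τ^2] − E[M_τ] = 1820 − 196 = 1624 = 14(130 − 14) = 1624.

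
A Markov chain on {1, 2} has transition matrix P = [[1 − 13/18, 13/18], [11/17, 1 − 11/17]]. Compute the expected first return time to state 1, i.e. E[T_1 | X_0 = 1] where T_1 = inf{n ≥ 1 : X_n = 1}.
E[T_1 | X_0 = 1] = 1/π_1 = 419/198

For an irreducible recurrent Markov chain with stationary distribution π, E[T_i | X_0 = i] = 1/π_i (Kac's formula). Here π_1 = (11/17)/(13/18 + 11/17) = (11/17)/(419/306) = 198/419, so E[T_1 | X_0 = 1] = 1/π_1 = (13/18 + 11/17)/(11/17) = (419/306)/(11/17) = 419/198.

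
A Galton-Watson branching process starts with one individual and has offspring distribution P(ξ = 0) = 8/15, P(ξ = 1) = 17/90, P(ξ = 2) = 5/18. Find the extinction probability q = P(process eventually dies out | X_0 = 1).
q = 1

Mean offspring μ = 0·8/15 + 1·17/90 + 2·5/18 = 67/90 ≤ 1. For μ ≤ 1 with offspring not concentrated at 1, the Galton-Watson process goes extinct almost surely, so q = 1.
(Algebraic check: The pgf is f(s) = 8/15 + 17/90·s + 5/18·s². The extinction probability q is the smallest fixed point of f in [0, 1]. Setting s = f(s):
  5/18·s² + (17/90 − 1)·s + 8/15 = 0
  5/18·s² − (8/15 + 5/18)·s + 8/15 = 0
which factors as (s − 1)·(5/18·s − 8/15) = 0, giving roots s = 1 and s = (8/15)/(5/18) = 48/25. Since 48/25 ≥ 1, the smallest root in [0, 1] is s = 1.)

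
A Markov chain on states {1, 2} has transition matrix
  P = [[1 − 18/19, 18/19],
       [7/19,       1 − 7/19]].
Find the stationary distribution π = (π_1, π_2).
π_1 = 7/25, π_2 = 18/25

Solve πP = π with π_1 + π_2 = 1. From πP = π: π_1 · (1 − 18/19) + π_2 · 7/19 = π_1 ⇒ π_2 · 7/19 = π_1 · 18/19 ⇒ π_2/π_1 = (18/19)/(7/19) = 18/7. Together with π_1 + π_2 = 1:
  π_1 = (7/19)/(18/19 + 7/19) = (7/19)/(25/19) = 7/25,
  π_2 = (18/19)/(18/19 + 7/19) = (18/19)/(25/19) = 18/25.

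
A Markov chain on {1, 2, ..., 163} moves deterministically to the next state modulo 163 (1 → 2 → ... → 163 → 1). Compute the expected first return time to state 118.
E[T_118 | X_0 = 118] = 163

The chain cycles deterministically, so starting at state 118 it returns in exactly 163 steps. Equivalently, the stationary distribution is uniform π_j = 1/163 for every state j, so by Kac's formula E[T_118] = 1/π_118 = 163.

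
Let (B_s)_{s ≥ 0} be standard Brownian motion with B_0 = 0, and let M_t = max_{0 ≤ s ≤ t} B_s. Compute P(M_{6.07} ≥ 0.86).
P(M_{6.07} ≥ 0.86) = 2·P(B_{6.07} ≥ 0.86) = 2(1 − Φ(0.86/√6.07)) ≈ 0.7270

By the reflection principle for Brownian motion, P(M_t ≥ a) = 2 · P(B_t ≥ a) for a ≥ 0. Since B_t ~ N(0, t), P(B_t ≥ 0.86) = 1 − Φ(0.86/√t) = 1 − Φ(0.86/√6.07) = 1 − Φ(0.3491). So
  P(M_{6.07} ≥ 0.86) = 2(1 − Φ(0.3491)) ≈ 0.7270.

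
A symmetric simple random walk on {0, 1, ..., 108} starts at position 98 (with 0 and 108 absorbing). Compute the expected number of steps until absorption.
E[τ | X_0 = 98] = 980

Let v_k = E[τ | X_0 = k]. Boundary: v_0 = v_108 = 0. Recurrence: v_k = 1 + (v_{k-1} + v_{k+1})/2 for 1 ≤ k ≤ 107. The particular solution to v_k − (v_{k-1} + v_{k+1})/2 = 1 is v_k = −k^2. Adding homogeneous solution A + B k and matching boundaries gives v_k = k (108 − k). Substituting k = 98: v_98 = 98 · 10 = 980.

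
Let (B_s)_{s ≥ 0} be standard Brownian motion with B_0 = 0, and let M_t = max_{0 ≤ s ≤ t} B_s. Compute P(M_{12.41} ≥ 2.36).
P(M_{12.41} ≥ 2.36) = 2·P(B_{12.41} ≥ 2.36) = 2(1 − Φ(2.36/√12.41)) ≈ 0.5029

By the reflection principle for Brownian motion, P(M_t ≥ a) = 2 · P(B_t ≥ a) for a ≥ 0. Since B_t ~ N(0, t), P(B_t ≥ 2.36) = 1 − Φ(2.36/√t) = 1 − Φ(2.36/√12.41) = 1 − Φ(0.6699). So
  P(M_{12.41} ≥ 2.36) = 2(1 − Φ(0.6699)) ≈ 0.5029.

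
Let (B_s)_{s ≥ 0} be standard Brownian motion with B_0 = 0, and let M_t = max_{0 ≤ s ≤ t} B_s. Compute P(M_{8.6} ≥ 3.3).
P(M_{8.6} ≥ 3.3) = 2·P(B_{8.6} ≥ 3.3) = 2(1 − Φ(3.3/√8.6)) ≈ 0.2605

By the reflection principle for Brownian motion, P(M_t ≥ a) = 2 · P(B_t ≥ a) for a ≥ 0. Since B_t ~ N(0, t), P(B_t ≥ 3.3) = 1 − Φ(3.3/√t) = 1 − Φ(3.3/√8.6) = 1 − Φ(1.1253). So
  P(M_{8.6} ≥ 3.3) = 2(1 − Φ(1.1253)) ≈ 0.2605.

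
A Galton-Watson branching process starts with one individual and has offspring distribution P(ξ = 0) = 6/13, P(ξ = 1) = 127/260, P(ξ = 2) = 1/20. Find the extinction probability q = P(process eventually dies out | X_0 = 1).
q = 1

Mean offspring μ = 0·6/13 + 1·127/260 + 2·1/20 = 153/260 ≤ 1. For μ ≤ 1 with offspring not concentrated at 1, the Galton-Watson process goes extinct almost surely, so q = 1.
(Algebraic check: The pgf is f(s) = 6/13 + 127/260·s + 1/20·s². The extinction probability q is the smallest fixed point of f in [0, 1]. Setting s = f(s):
  1/20·s² + (127/260 − 1)·s + 6/13 = 0
  1/20·s² − (6/13 + 1/20)·s + 6/13 = 0
which factors as (s − 1)·(1/20·s − 6/13) = 0, giving roots s = 1 and s = (6/13)/(1/20) = 120/13. Since 120/13 ≥ 1, the smallest root in [0, 1] is s = 1.)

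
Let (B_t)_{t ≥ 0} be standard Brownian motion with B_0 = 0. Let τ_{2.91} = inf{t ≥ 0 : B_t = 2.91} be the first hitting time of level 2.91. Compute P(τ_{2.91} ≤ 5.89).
P(τ_{2.91} ≤ 5.89) = 2(1 − Φ(2.91/√5.89)) = 2(1 − Φ(1.1990)) ≈ 0.2305

By the reflection principle for standard BM, P(τ_b ≤ t) = 2 · P(B_t ≥ b). Since B_t ~ N(0, t), P(B_t ≥ 2.91) = 1 − Φ(2.91/√t) = 1 − Φ(2.91/√5.89) = 1 − Φ(1.1990) ≈ 0.11526. Doubling: P(τ_{2.91} ≤ 5.89) ≈ 2 · 0.11526 = 0.23052 ≈ 0.2305.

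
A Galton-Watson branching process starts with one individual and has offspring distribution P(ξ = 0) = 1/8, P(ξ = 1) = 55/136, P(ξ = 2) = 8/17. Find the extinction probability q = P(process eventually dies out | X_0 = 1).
q = 17/64

The pgf is f(s) = 1/8 + 55/136·s + 8/17·s². The extinction probability q is the smallest fixed point of f in [0, 1]. Setting s = f(s):
  8/17·s² + (55/136 − 1)·s + 1/8 = 0
  8/17·s² − (1/8 + 8/17)·s + 1/8 = 0
which factors as (s − 1)·(8/17·s − 1/8) = 0, giving roots s = 1 and s = (1/8)/(8/17) = 17/64.
Mean offspring μ = 55/136 + 2·8/17 = 183/136 > 1 (supercritical), so q < 1. The extinction probability is the smaller root: q = (1/8)/(8/17) = 17/64.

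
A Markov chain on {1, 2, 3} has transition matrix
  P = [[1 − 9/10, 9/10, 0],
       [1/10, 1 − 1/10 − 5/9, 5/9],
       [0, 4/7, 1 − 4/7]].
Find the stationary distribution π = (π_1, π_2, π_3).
π = (4/75, 12/25, 7/15)

This is a birth-death chain on three states, which satisfies detailed balance: π_1 · P_{12} = π_2 · P_{21} and π_2 · P_{23} = π_3 · P_{32}.
From π_1 · 9/10 = π_2 · 1/10: π_2/π_1 = (9/10)/(1/10) = 9.
From π_2 · 5/9 = π_3 · 4/7: π_3/π_2 = (5/9)/(4/7) = 35/36.
Take π_1 proportional to 1; then unnormalized π = (1, 9, 35/4). Normalize by dividing by the sum 75/4:
  π = (4/75, 12/25, 7/15).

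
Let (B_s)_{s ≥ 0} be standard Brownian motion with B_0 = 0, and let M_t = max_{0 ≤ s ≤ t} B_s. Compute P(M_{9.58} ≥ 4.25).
P(M_{9.58} ≥ 4.25) = 2·P(B_{9.58} ≥ 4.25) = 2(1 − Φ(4.25/√9.58)) ≈ 0.1697

By the reflection principle for Brownian motion, P(M_t ≥ a) = 2 · P(B_t ≥ a) for a ≥ 0. Since B_t ~ N(0, t), P(B_t ≥ 4.25) = 1 − Φ(4.25/√t) = 1 − Φ(4.25/√9.58) = 1 − Φ(1.3731). So
  P(M_{9.58} ≥ 4.25) = 2(1 − Φ(1.3731)) ≈ 0.1697.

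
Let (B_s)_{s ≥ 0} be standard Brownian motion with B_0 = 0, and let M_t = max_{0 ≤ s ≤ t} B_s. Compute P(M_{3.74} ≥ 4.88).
P(M_{3.74} ≥ 4.88) = 2·P(B_{3.74} ≥ 4.88) = 2(1 − Φ(4.88/√3.74)) ≈ 0.0116

By the reflection principle for Brownian motion, P(M_t ≥ a) = 2 · P(B_t ≥ a) for a ≥ 0. Since B_t ~ N(0, t), P(B_t ≥ 4.88) = 1 − Φ(4.88/√t) = 1 − Φ(4.88/√3.74) = 1 − Φ(2.5234). So
  P(M_{3.74} ≥ 4.88) = 2(1 − Φ(2.5234)) ≈ 0.0116.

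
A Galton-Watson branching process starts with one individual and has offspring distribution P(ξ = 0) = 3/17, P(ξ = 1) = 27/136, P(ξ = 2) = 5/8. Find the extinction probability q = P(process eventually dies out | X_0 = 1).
q = 24/85

The pgf is f(s) = 3/17 + 27/136·s + 5/8·s². The extinction probability q is the smallest fixed point of f in [0, 1]. Setting s = f(s):
  5/8·s² + (27/136 − 1)·s + 3/17 = 0
  5/8·s² − (3/17 + 5/8)·s + 3/17 = 0
which factors as (s − 1)·(5/8·s − 3/17) = 0, giving roots s = 1 and s = (3/17)/(5/8) = 24/85.
Mean offspring μ = 27/136 + 2·5/8 = 197/136 > 1 (supercritical), so q < 1. The extinction probability is the smaller root: q = (3/17)/(5/8) = 24/85.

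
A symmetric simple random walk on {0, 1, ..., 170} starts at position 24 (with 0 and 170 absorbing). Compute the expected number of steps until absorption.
E[τ | X_0 = 24] = 3504

Let v_k = E[τ | X_0 = k]. Boundary: v_0 = v_170 = 0. Recurrence: v_k = 1 + (v_{k-1} + v_{k+1})/2 for 1 ≤ k ≤ 169. The particular solution to v_k − (v_{k-1} + v_{k+1})/2 = 1 is v_k = −k^2. Adding homogeneous solution A + B k and matching boundaries gives v_k = k (170 − k). Substituting k = 24: v_24 = 24 · 146 = 3504.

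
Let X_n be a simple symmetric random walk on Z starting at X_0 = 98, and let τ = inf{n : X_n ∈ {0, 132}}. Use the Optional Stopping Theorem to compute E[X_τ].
E[X_τ] = 98

X_n is a martingale and τ is a bounded-mean stopping time (indeed τ is finite a.s. with bounded expectation since the walk is in a bounded region). By the OST, E[X_τ] = E[X_0] = 98. Equivalently: E[X_τ] = 132 · P(hit 132 first) + 0 · P(hit 0 first) = 132 · (98/132) = 98.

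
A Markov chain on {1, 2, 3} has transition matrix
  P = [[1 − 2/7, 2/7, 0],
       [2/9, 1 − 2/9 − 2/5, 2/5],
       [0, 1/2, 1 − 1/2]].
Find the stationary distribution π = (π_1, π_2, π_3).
π = (35/116, 45/116, 9/29)

This is a birth-death chain on three states, which satisfies detailed balance: π_1 · P_{12} = π_2 · P_{21} and π_2 · P_{23} = π_3 · P_{32}.
From π_1 · 2/7 = π_2 · 2/9: π_2/π_1 = (2/7)/(2/9) = 9/7.
From π_2 · 2/5 = π_3 · 1/2: π_3/π_2 = (2/5)/(1/2) = 4/5.
Take π_1 proportional to 1; then unnormalized π = (1, 9/7, 36/35). Normalize by dividing by the sum 116/35:
  π = (35/116, 45/116, 9/29).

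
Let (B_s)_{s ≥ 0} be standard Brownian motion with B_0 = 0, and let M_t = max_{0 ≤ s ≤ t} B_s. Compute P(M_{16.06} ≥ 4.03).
P(M_{16.06} ≥ 4.03) = 2·P(B_{16.06} ≥ 4.03) = 2(1 − Φ(4.03/√16.06)) ≈ 0.3146

By the reflection principle for Brownian motion, P(M_t ≥ a) = 2 · P(B_t ≥ a) for a ≥ 0. Since B_t ~ N(0, t), P(B_t ≥ 4.03) = 1 − Φ(4.03/√t) = 1 − Φ(4.03/√16.06) = 1 − Φ(1.0056). So
  P(M_{16.06} ≥ 4.03) = 2(1 − Φ(1.0056)) ≈ 0.3146.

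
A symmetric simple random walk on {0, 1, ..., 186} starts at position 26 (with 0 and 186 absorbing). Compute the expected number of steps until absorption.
E[τ | X_0 = 26] = 4160

Let v_k = E[τ | X_0 = k]. Boundary: v_0 = v_186 = 0. Recurrence: v_k = 1 + (v_{k-1} + v_{k+1})/2 for 1 ≤ k ≤ 185. The particular solution to v_k − (v_{k-1} + v_{k+1})/2 = 1 is v_k = −k^2. Adding homogeneous solution A + B k and matching boundaries gives v_k = k (186 − k). Substituting k = 26: v_26 = 26 · 160 = 4160.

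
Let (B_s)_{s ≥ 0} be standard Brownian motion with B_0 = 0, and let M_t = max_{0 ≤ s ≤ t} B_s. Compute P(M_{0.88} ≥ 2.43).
P(M_{0.88} ≥ 2.43) = 2·P(B_{0.88} ≥ 2.43) = 2(1 − Φ(2.43/√0.88)) ≈ 0.0096

By the reflection principle for Brownian motion, P(M_t ≥ a) = 2 · P(B_t ≥ a) for a ≥ 0. Since B_t ~ N(0, t), P(B_t ≥ 2.43) = 1 − Φ(2.43/√t) = 1 − Φ(2.43/√0.88) = 1 − Φ(2.5904). So
  P(M_{0.88} ≥ 2.43) = 2(1 − Φ(2.5904)) ≈ 0.0096.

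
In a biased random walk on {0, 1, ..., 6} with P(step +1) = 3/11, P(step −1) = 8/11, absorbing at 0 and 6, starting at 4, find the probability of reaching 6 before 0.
P(hit 6 before 0) = (1 − (8/3)^4) / (1 − (8/3)^6) = 657/4753

Let u_k denote P(reach 6 before 0 | start at k). Boundary: u_0 = 0, u_6 = 1. Recurrence: u_k = 3/11·u_{k+1} + 8/11·u_{k-1} for 1 ≤ k ≤ 5. Try u_k = A + B·r^k with r = q/p = (8/11)/(3/11) = 8/3. Substitution satisfies the recurrence; boundary conditions give:
  u_k = (1 − r^k) / (1 − r^N) = (1 − (8/3)^4) / (1 − (8/3)^6) = 657/4753.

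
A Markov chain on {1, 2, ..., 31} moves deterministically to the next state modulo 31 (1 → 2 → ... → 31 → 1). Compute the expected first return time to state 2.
E[T_2 | X_0 = 2] = 31

The chain cycles deterministically, so starting at state 2 it returns in exactly 31 steps. Equivalently, the stationary distribution is uniform π_j = 1/31 for every state j, so by Kac's formula E[T_2] = 1/π_2 = 31.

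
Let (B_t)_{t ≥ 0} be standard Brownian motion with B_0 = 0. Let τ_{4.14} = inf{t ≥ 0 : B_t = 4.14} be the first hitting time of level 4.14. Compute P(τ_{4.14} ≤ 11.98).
P(τ_{4.14} ≤ 11.98) = 2(1 − Φ(4.14/√11.98)) = 2(1 − Φ(1.1961)) ≈ 0.2317

By the reflection principle for standard BM, P(τ_b ≤ t) = 2 · P(B_t ≥ b). Since B_t ~ N(0, t), P(B_t ≥ 4.14) = 1 − Φ(4.14/√t) = 1 − Φ(4.14/√11.98) = 1 − Φ(1.1961) ≈ 0.11583. Doubling: P(τ_{4.14} ≤ 11.98) ≈ 2 · 0.11583 = 0.23166 ≈ 0.2317.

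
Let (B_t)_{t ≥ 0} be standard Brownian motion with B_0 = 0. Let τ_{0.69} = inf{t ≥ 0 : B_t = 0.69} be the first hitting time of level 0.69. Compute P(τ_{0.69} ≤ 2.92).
P(τ_{0.69} ≤ 2.92) = 2(1 − Φ(0.69/√2.92)) = 2(1 − Φ(0.4038)) ≈ 0.6864

By the reflection principle for standard BM, P(τ_b ≤ t) = 2 · P(B_t ≥ b). Since B_t ~ N(0, t), P(B_t ≥ 0.69) = 1 − Φ(0.69/√t) = 1 − Φ(0.69/√2.92) = 1 − Φ(0.4038) ≈ 0.34318. Doubling: P(τ_{0.69} ≤ 2.92) ≈ 2 · 0.34318 = 0.68636 ≈ 0.6864.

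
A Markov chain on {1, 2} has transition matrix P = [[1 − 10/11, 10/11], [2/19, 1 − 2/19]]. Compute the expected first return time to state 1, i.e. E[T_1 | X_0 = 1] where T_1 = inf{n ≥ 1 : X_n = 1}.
E[T_1 | X_0 = 1] = 1/π_1 = 106/11

For an irreducible recurrent Markov chain with stationary distribution π, E[T_i | X_0 = i] = 1/π_i (Kac's formula). Here π_1 = (2/19)/(10/11 + 2/19) = (2/19)/(212/209) = 11/106, so E[T_1 | X_0 = 1] = 1/π_1 = (10/11 + 2/19)/(2/19) = (212/209)/(2/19) = 106/11.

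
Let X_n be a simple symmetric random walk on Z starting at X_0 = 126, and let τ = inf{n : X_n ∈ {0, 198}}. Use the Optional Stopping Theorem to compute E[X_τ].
E[X_τ] = 126

X_n is a martingale and τ is a bounded-mean stopping time (indeed τ is finite a.s. with bounded expectation since the walk is in a bounded region). By the OST, E[X_τ] = E[X_0] = 126. Equivalently: E[X_τ] = 198 · P(hit 198 first) + 0 · P(hit 0 first) = 198 · (126/198) = 126.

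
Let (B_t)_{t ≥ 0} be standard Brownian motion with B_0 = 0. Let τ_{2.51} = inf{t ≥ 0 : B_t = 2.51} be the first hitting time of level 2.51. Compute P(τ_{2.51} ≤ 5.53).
P(τ_{2.51} ≤ 5.53) = 2(1 − Φ(2.51/√5.53)) = 2(1 − Φ(1.0674)) ≈ 0.2858

By the reflection principle for standard BM, P(τ_b ≤ t) = 2 · P(B_t ≥ b). Since B_t ~ N(0, t), P(B_t ≥ 2.51) = 1 − Φ(2.51/√t) = 1 − Φ(2.51/√5.53) = 1 − Φ(1.0674) ≈ 0.14290. Doubling: P(τ_{2.51} ≤ 5.53) ≈ 2 · 0.14290 = 0.28580 ≈ 0.2858.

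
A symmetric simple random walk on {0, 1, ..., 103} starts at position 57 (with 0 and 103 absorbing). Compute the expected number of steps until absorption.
E[τ | X_0 = 57] = 2622

Let v_k = E[τ | X_0 = k]. Boundary: v_0 = v_103 = 0. Recurrence: v_k = 1 + (v_{k-1} + v_{k+1})/2 for 1 ≤ k ≤ 102. The particular solution to v_k − (v_{k-1} + v_{k+1})/2 = 1 is v_k = −k^2. Adding homogeneous solution A + B k and matching boundaries gives v_k = k (103 − k). Substituting k = 57: v_57 = 57 · 46 = 2622.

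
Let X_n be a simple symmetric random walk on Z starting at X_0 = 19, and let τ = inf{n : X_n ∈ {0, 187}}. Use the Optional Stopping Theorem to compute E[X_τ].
E[X_τ] = 19

X_n is a martingale and τ is a bounded-mean stopping time (indeed τ is finite a.s. with bounded expectation since the walk is in a bounded region). By the OST, E[X_τ] = E[X_0] = 19. Equivalently: E[X_τ] = 187 · P(hit 187 first) + 0 · P(hit 0 first) = 187 · (19/187) = 19.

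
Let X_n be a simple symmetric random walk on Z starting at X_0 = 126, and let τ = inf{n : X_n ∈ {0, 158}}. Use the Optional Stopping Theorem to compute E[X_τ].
E[X_τ] = 126

X_n is a martingale and τ is a bounded-mean stopping time (indeed τ is finite a.s. with bounded expectation since the walk is in a bounded region). By the OST, E[X_τ] = E[X_0] = 126. Equivalently: E[X_τ] = 158 · P(hit 158 first) + 0 · P(hit 0 first) = 158 · (126/158) = 126.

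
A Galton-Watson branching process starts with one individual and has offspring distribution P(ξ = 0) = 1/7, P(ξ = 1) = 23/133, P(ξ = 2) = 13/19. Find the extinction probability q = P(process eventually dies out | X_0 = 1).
q = 19/91

The pgf is f(s) = 1/7 + 23/133·s + 13/19·s². The extinction probability q is the smallest fixed point of f in [0, 1]. Setting s = f(s):
  13/19·s² + (23/133 − 1)·s + 1/7 = 0
  13/19·s² − (1/7 + 13/19)·s + 1/7 = 0
which factors as (s − 1)·(13/19·s − 1/7) = 0, giving roots s = 1 and s = (1/7)/(13/19) = 19/91.
Mean offspring μ = 23/133 + 2·13/19 = 205/133 > 1 (supercritical), so q < 1. The extinction probability is the smaller root: q = (1/7)/(13/19) = 19/91.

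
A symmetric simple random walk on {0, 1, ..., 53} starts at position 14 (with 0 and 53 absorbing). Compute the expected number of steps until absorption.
E[τ | X_0 = 14] = 546

Let v_k = E[τ | X_0 = k]. Boundary: v_0 = v_53 = 0. Recurrence: v_k = 1 + (v_{k-1} + v_{k+1})/2 for 1 ≤ k ≤ 52. The particular solution to v_k − (v_{k-1} + v_{k+1})/2 = 1 is v_k = −k^2. Adding homogeneous solution A + B k and matching boundaries gives v_k = k (53 − k). Substituting k = 14: v_14 = 14 · 39 = 546.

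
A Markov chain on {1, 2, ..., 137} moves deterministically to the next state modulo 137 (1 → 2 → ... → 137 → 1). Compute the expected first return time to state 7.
E[T_7 | X_0 = 7] = 137

The chain cycles deterministically, so starting at state 7 it returns in exactly 137 steps. Equivalently, the stationary distribution is uniform π_j = 1/137 for every state j, so by Kac's formula E[T_7] = 1/π_7 = 137.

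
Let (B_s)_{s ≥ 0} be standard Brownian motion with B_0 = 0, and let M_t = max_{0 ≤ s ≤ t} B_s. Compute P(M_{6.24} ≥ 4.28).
P(M_{6.24} ≥ 4.28) = 2·P(B_{6.24} ≥ 4.28) = 2(1 − Φ(4.28/√6.24)) ≈ 0.0866

By the reflection principle for Brownian motion, P(M_t ≥ a) = 2 · P(B_t ≥ a) for a ≥ 0. Since B_t ~ N(0, t), P(B_t ≥ 4.28) = 1 − Φ(4.28/√t) = 1 − Φ(4.28/√6.24) = 1 − Φ(1.7134). So
  P(M_{6.24} ≥ 4.28) = 2(1 − Φ(1.7134)) ≈ 0.0866.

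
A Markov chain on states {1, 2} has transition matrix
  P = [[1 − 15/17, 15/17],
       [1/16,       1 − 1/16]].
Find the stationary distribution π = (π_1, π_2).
π_1 = 17/257, π_2 = 240/257

Solve πP = π with π_1 + π_2 = 1. From πP = π: π_1 · (1 − 15/17) + π_2 · 1/16 = π_1 ⇒ π_2 · 1/16 = π_1 · 15/17 ⇒ π_2/π_1 = (15/17)/(1/16) = 240/17. Together with π_1 + π_2 = 1:
  π_1 = (1/16)/(15/17 + 1/16) = (1/16)/(257/272) = 17/257,
  π_2 = (15/17)/(15/17 + 1/16) = (15/17)/(257/272) = 240/257.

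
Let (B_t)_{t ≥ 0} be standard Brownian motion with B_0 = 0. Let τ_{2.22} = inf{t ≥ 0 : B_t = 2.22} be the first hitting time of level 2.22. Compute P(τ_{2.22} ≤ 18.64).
P(τ_{2.22} ≤ 18.64) = 2(1 − Φ(2.22/√18.64)) = 2(1 − Φ(0.5142)) ≈ 0.6071

By the reflection principle for standard BM, P(τ_b ≤ t) = 2 · P(B_t ≥ b). Since B_t ~ N(0, t), P(B_t ≥ 2.22) = 1 − Φ(2.22/√t) = 1 − Φ(2.22/√18.64) = 1 − Φ(0.5142) ≈ 0.30356. Doubling: P(τ_{2.22} ≤ 18.64) ≈ 2 · 0.30356 = 0.60712 ≈ 0.6071.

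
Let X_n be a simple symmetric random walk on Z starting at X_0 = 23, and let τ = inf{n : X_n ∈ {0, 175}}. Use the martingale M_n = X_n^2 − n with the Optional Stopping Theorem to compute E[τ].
E[τ] = 3496

M_n = X_n^2 − n is a martingale (since E[X_{n+1}^2 | F_n] = X_n^2 + 1). By OST (τ has finite mean in a bounded region), E[M_τ] = E[M_0] = X_0^2 − 0 = 23^2 = 529. Also E[M_τ] = E[X_τ^2] − E[τ]. The walk exits at 0 or 175, with P(hit 175 first) = 23/175, so E[X_τ^2] = 175^2 · 23/175 + 0 = 4025. Thus E[τ] = E[X_τ^2] − E[M_τ] = 4025 − 529 = 3496 = 23(175 − 23) = 3496.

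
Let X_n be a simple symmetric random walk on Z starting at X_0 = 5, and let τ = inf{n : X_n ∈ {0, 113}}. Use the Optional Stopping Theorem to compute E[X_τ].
E[X_τ] = 5

X_n is a martingale and τ is a bounded-mean stopping time (indeed τ is finite a.s. with bounded expectation since the walk is in a bounded region). By the OST, E[X_τ] = E[X_0] = 5. Equivalently: E[X_τ] = 113 · P(hit 113 first) + 0 · P(hit 0 first) = 113 · (5/113) = 5.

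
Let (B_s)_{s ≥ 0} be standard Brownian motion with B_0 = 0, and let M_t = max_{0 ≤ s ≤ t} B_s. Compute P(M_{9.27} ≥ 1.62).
P(M_{9.27} ≥ 1.62) = 2·P(B_{9.27} ≥ 1.62) = 2(1 − Φ(1.62/√9.27)) ≈ 0.5947

By the reflection principle for Brownian motion, P(M_t ≥ a) = 2 · P(B_t ≥ a) for a ≥ 0. Since B_t ~ N(0, t), P(B_t ≥ 1.62) = 1 − Φ(1.62/√t) = 1 − Φ(1.62/√9.27) = 1 − Φ(0.5321). So
  P(M_{9.27} ≥ 1.62) = 2(1 − Φ(0.5321)) ≈ 0.5947.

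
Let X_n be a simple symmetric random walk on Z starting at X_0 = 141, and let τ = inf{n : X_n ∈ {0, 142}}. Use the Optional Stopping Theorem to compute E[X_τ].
E[X_τ] = 141

X_n is a martingale and τ is a bounded-mean stopping time (indeed τ is finite a.s. with bounded expectation since the walk is in a bounded region). By the OST, E[X_τ] = E[X_0] = 141. Equivalently: E[X_τ] = 142 · P(hit 142 first) + 0 · P(hit 0 first) = 142 · (141/142) = 141.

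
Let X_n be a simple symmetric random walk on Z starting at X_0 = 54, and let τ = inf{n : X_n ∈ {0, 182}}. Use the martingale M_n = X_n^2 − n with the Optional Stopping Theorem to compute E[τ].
E[τ] = 6912

M_n = X_n^2 − n is a martingale (since E[X_{n+1}^2 | F_n] = X_n^2 + 1). By OST (τ has finite mean in a bounded region), E[M_τ] = E[M_0] = X_0^2 − 0 = 54^2 = 2916. Also E[M_τ] = E[X_τ^2] − E[τ]. The walk exits at 0 or 182, with P(hit 182 first) = 54/182, so E[X_τ^2] = 182^2 · 54/182 + 0 = 9828. Thus E[τ] = E[X_τ^2] − E[M_τ] = 9828 − 2916 = 6912 = 54(182 − 54) = 6912.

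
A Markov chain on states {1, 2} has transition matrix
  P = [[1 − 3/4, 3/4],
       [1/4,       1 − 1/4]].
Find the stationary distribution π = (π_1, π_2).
π_1 = 1/4, π_2 = 3/4

Solve πP = π with π_1 + π_2 = 1. From πP = π: π_1 · (1 − 3/4) + π_2 · 1/4 = π_1 ⇒ π_2 · 1/4 = π_1 · 3/4 ⇒ π_2/π_1 = (3/4)/(1/4) = 3. Together with π_1 + π_2 = 1:
  π_1 = (1/4)/(3/4 + 1/4) = (1/4)/(1) = 1/4,
  π_2 = (3/4)/(3/4 + 1/4) = (3/4)/(1) = 3/4.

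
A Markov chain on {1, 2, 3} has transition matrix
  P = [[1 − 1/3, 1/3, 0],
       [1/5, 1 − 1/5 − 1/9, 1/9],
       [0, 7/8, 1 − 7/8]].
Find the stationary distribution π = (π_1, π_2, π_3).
π = (189/544, 315/544, 5/68)

This is a birth-death chain on three states, which satisfies detailed balance: π_1 · P_{12} = π_2 · P_{21} and π_2 · P_{23} = π_3 · P_{32}.
From π_1 · 1/3 = π_2 · 1/5: π_2/π_1 = (1/3)/(1/5) = 5/3.
From π_2 · 1/9 = π_3 · 7/8: π_3/π_2 = (1/9)/(7/8) = 8/63.
Take π_1 proportional to 1; then unnormalized π = (1, 5/3, 40/189). Normalize by dividing by the sum 544/189:
  π = (189/544, 315/544, 5/68).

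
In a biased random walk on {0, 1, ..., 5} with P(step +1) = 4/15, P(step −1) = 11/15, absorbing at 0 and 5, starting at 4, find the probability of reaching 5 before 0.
P(hit 5 before 0) = (1 − (11/4)^4) / (1 − (11/4)^5) = 8220/22861

Let u_k denote P(reach 5 before 0 | start at k). Boundary: u_0 = 0, u_5 = 1. Recurrence: u_k = 4/15·u_{k+1} + 11/15·u_{k-1} for 1 ≤ k ≤ 4. Try u_k = A + B·r^k with r = q/p = (11/15)/(4/15) = 11/4. Substitution satisfies the recurrence; boundary conditions give:
  u_k = (1 − r^k) / (1 − r^N) = (1 − (11/4)^4) / (1 − (11/4)^5) = 8220/22861.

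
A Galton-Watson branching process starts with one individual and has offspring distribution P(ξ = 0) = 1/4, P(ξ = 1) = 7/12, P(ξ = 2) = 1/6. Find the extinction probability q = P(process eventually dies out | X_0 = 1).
q = 1

Mean offspring μ = 0·1/4 + 1·7/12 + 2·1/6 = 11/12 ≤ 1. For μ ≤ 1 with offspring not concentrated at 1, the Galton-Watson process goes extinct almost surely, so q = 1.
(Algebraic check: The pgf is f(s) = 1/4 + 7/12·s + 1/6·s². The extinction probability q is the smallest fixed point of f in [0, 1]. Setting s = f(s):
  1/6·s² + (7/12 − 1)·s + 1/4 = 0
  1/6·s² − (1/4 + 1/6)·s + 1/4 = 0
which factors as (s − 1)·(1/6·s − 1/4) = 0, giving roots s = 1 and s = (1/4)/(1/6) = 3/2. Since 3/2 ≥ 1, the smallest root in [0, 1] is s = 1.)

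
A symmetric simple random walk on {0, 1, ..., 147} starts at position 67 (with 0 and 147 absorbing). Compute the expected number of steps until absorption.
E[τ | X_0 = 67] = 5360

Let v_k = E[τ | X_0 = k]. Boundary: v_0 = v_147 = 0. Recurrence: v_k = 1 + (v_{k-1} + v_{k+1})/2 for 1 ≤ k ≤ 146. The particular solution to v_k − (v_{k-1} + v_{k+1})/2 = 1 is v_k = −k^2. Adding homogeneous solution A + B k and matching boundaries gives v_k = k (147 − k). Substituting k = 67: v_67 = 67 · 80 = 5360.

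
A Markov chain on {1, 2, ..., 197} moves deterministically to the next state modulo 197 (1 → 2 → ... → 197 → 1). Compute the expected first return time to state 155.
E[T_155 | X_0 = 155] = 197

The chain cycles deterministically, so starting at state 155 it returns in exactly 197 steps. Equivalently, the stationary distribution is uniform π_j = 1/197 for every state j, so by Kac's formula E[T_155] = 1/π_155 = 197.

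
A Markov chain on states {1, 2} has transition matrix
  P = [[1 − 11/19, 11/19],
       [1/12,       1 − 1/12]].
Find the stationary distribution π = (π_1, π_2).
π_1 = 19/151, π_2 = 132/151

Solve πP = π with π_1 + π_2 = 1. From πP = π: π_1 · (1 − 11/19) + π_2 · 1/12 = π_1 ⇒ π_2 · 1/12 = π_1 · 11/19 ⇒ π_2/π_1 = (11/19)/(1/12) = 132/19. Together with π_1 + π_2 = 1:
  π_1 = (1/12)/(11/19 + 1/12) = (1/12)/(151/228) = 19/151,
  π_2 = (11/19)/(11/19 + 1/12) = (11/19)/(151/228) = 132/151.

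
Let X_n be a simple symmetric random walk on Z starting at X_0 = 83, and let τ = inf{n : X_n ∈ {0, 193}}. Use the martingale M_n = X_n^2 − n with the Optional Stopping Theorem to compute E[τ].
E[τ] = 9130

M_n = X_n^2 − n is a martingale (since E[X_{n+1}^2 | F_n] = X_n^2 + 1). By OST (τ has finite mean in a bounded region), E[M_τ] = E[M_0] = X_0^2 − 0 = 83^2 = 6889. Also E[M_τ] = E[X_τ^2] − E[τ]. The walk exits at 0 or 193, with P(hit 193 first) = 83/193, so E[X_τ^2] = 193^2 · 83/193 + 0 = 16019. Thus E[τ] = E[X_τ^2] − E[M_τ] = 16019 − 6889 = 9130 = 83(193 − 83) = 9130.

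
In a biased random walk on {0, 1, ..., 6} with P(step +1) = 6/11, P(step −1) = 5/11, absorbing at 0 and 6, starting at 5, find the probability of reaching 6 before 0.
P(hit 6 before 0) = (1 − (5/6)^5) / (1 − (5/6)^6) = 27906/31031

Let u_k denote P(reach 6 before 0 | start at k). Boundary: u_0 = 0, u_6 = 1. Recurrence: u_k = 6/11·u_{k+1} + 5/11·u_{k-1} for 1 ≤ k ≤ 5. Try u_k = A + B·r^k with r = q/p = (5/11)/(6/11) = 5/6. Substitution satisfies the recurrence; boundary conditions give:
  u_k = (1 − r^k) / (1 − r^N) = (1 − (5/6)^5) / (1 − (5/6)^6) = 27906/31031.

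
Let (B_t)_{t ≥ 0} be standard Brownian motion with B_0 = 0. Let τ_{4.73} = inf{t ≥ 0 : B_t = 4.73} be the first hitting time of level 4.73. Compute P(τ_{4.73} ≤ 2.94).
P(τ_{4.73} ≤ 2.94) = 2(1 − Φ(4.73/√2.94)) = 2(1 − Φ(2.7586)) ≈ 0.0058

By the reflection principle for standard BM, P(τ_b ≤ t) = 2 · P(B_t ≥ b). Since B_t ~ N(0, t), P(B_t ≥ 4.73) = 1 − Φ(4.73/√t) = 1 − Φ(4.73/√2.94) = 1 − Φ(2.7586) ≈ 0.00290. Doubling: P(τ_{4.73} ≤ 2.94) ≈ 2 · 0.00290 = 0.00580 ≈ 0.0058.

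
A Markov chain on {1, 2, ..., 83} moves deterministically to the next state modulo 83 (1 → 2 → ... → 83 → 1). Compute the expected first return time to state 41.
E[T_41 | X_0 = 41] = 83

The chain cycles deterministically, so starting at state 41 it returns in exactly 83 steps. Equivalently, the stationary distribution is uniform π_j = 1/83 for every state j, so by Kac's formula E[T_41] = 1/π_41 = 83.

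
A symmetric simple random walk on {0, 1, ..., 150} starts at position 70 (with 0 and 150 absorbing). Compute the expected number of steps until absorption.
E[τ | X_0 = 70] = 5600

Let v_k = E[τ | X_0 = k]. Boundary: v_0 = v_150 = 0. Recurrence: v_k = 1 + (v_{k-1} + v_{k+1})/2 for 1 ≤ k ≤ 149. The particular solution to v_k − (v_{k-1} + v_{k+1})/2 = 1 is v_k = −k^2. Adding homogeneous solution A + B k and matching boundaries gives v_k = k (150 − k). Substituting k = 70: v_70 = 70 · 80 = 5600.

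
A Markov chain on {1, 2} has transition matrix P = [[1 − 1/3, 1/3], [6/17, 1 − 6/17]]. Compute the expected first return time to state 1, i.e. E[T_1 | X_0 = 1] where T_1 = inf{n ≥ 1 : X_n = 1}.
E[T_1 | X_0 = 1] = 1/π_1 = 35/18

For an irreducible recurrent Markov chain with stationary distribution π, E[T_i | X_0 = i] = 1/π_i (Kac's formula). Here π_1 = (6/17)/(1/3 + 6/17) = (6/17)/(35/51) = 18/35, so E[T_1 | X_0 = 1] = 1/π_1 = (1/3 + 6/17)/(6/17) = (35/51)/(6/17) = 35/18.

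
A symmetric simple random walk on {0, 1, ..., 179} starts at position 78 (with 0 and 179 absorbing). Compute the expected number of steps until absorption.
E[τ | X_0 = 78] = 7878

Let v_k = E[τ | X_0 = k]. Boundary: v_0 = v_179 = 0. Recurrence: v_k = 1 + (v_{k-1} + v_{k+1})/2 for 1 ≤ k ≤ 178. The particular solution to v_k − (v_{k-1} + v_{k+1})/2 = 1 is v_k = −k^2. Adding homogeneous solution A + B k and matching boundaries gives v_k = k (179 − k). Substituting k = 78: v_78 = 78 · 101 = 7878.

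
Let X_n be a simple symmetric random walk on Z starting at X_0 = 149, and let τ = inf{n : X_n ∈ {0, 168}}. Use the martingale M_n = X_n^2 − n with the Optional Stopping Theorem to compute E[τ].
E[τ] = 2831

M_n = X_n^2 − n is a martingale (since E[X_{n+1}^2 | F_n] = X_n^2 + 1). By OST (τ has finite mean in a bounded region), E[M_τ] = E[M_0] = X_0^2 − 0 = 149^2 = 22201. Also E[M_τ] = E[X_τ^2] − E[τ]. The walk exits at 0 or 168, with P(hit 168 first) = 149/168, so E[X_τ^2] = 168^2 · 149/168 + 0 = 25032. Thus E[τ] = E[X_τ^2] − E[M_τ] = 25032 − 22201 = 2831 = 149(168 − 149) = 2831.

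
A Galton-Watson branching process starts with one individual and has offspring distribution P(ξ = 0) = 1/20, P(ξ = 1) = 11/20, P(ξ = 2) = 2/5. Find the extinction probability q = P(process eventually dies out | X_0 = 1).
q = 1/8

The pgf is f(s) = 1/20 + 11/20·s + 2/5·s². The extinction probability q is the smallest fixed point of f in [0, 1]. Setting s = f(s):
  2/5·s² + (11/20 − 1)·s + 1/20 = 0
  2/5·s² − (1/20 + 2/5)·s + 1/20 = 0
which factors as (s − 1)·(2/5·s − 1/20) = 0, giving roots s = 1 and s = (1/20)/(2/5) = 1/8.
Mean offspring μ = 11/20 + 2·2/5 = 27/20 > 1 (supercritical), so q < 1. The extinction probability is the smaller root: q = (1/20)/(2/5) = 1/8.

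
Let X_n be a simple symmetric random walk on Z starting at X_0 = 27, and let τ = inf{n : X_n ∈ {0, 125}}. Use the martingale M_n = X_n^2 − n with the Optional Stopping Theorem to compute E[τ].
E[τ] = 2646

M_n = X_n^2 − n is a martingale (since E[X_{n+1}^2 | F_n] = X_n^2 + 1). By OST (τ has finite mean in a bounded region), E[M_τ] = E[M_0] = X_0^2 − 0 = 27^2 = 729. Also E[M_τ] = E[X_τ^2] − E[τ]. The walk exits at 0 or 125, with P(hit 125 first) = 27/125, so E[X_τ^2] = 125^2 · 27/125 + 0 = 3375. Thus E[τ] = E[X_τ^2] − E[M_τ] = 3375 − 729 = 2646 = 27(125 − 27) = 2646.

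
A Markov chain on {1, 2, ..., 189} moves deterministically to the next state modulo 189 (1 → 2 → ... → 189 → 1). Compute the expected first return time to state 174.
E[T_174 | X_0 = 174] = 189

The chain cycles deterministically, so starting at state 174 it returns in exactly 189 steps. Equivalently, the stationary distribution is uniform π_j = 1/189 for every state j, so by Kac's formula E[T_174] = 1/π_174 = 189.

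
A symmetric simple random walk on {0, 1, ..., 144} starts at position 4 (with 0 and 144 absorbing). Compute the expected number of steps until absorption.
E[τ | X_0 = 4] = 560

Let v_k = E[τ | X_0 = k]. Boundary: v_0 = v_144 = 0. Recurrence: v_k = 1 + (v_{k-1} + v_{k+1})/2 for 1 ≤ k ≤ 143. The particular solution to v_k − (v_{k-1} + v_{k+1})/2 = 1 is v_k = −k^2. Adding homogeneous solution A + B k and matching boundaries gives v_k = k (144 − k). Substituting k = 4: v_4 = 4 · 140 = 560.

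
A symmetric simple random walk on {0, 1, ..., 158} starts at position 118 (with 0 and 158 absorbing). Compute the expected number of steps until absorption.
E[τ | X_0 = 118] = 4720

Let v_k = E[τ | X_0 = k]. Boundary: v_0 = v_158 = 0. Recurrence: v_k = 1 + (v_{k-1} + v_{k+1})/2 for 1 ≤ k ≤ 157. The particular solution to v_k − (v_{k-1} + v_{k+1})/2 = 1 is v_k = −k^2. Adding homogeneous solution A + B k and matching boundaries gives v_k = k (158 − k). Substituting k = 118: v_118 = 118 · 40 = 4720.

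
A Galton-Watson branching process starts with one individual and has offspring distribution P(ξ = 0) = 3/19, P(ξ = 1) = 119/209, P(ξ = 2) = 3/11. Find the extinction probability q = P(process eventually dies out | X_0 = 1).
q = 11/19

The pgf is f(s) = 3/19 + 119/209·s + 3/11·s². The extinction probability q is the smallest fixed point of f in [0, 1]. Setting s = f(s):
  3/11·s² + (119/209 − 1)·s + 3/19 = 0
  3/11·s² − (3/19 + 3/11)·s + 3/19 = 0
which factors as (s − 1)·(3/11·s − 3/19) = 0, giving roots s = 1 and s = (3/19)/(3/11) = 11/19.
Mean offspring μ = 119/209 + 2·3/11 = 233/209 > 1 (supercritical), so q < 1. The extinction probability is the smaller root: q = (3/19)/(3/11) = 11/19.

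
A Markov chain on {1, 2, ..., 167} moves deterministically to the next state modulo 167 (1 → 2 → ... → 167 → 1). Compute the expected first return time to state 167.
E[T_167 | X_0 = 167] = 167

The chain cycles deterministically, so starting at state 167 it returns in exactly 167 steps. Equivalently, the stationary distribution is uniform π_j = 1/167 for every state j, so by Kac's formula E[T_167] = 1/π_167 = 167.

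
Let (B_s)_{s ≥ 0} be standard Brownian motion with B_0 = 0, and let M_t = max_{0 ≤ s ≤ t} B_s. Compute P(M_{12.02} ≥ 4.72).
P(M_{12.02} ≥ 4.72) = 2·P(B_{12.02} ≥ 4.72) = 2(1 − Φ(4.72/√12.02)) ≈ 0.1734

By the reflection principle for Brownian motion, P(M_t ≥ a) = 2 · P(B_t ≥ a) for a ≥ 0. Since B_t ~ N(0, t), P(B_t ≥ 4.72) = 1 − Φ(4.72/√t) = 1 − Φ(4.72/√12.02) = 1 − Φ(1.3614). So
  P(M_{12.02} ≥ 4.72) = 2(1 − Φ(1.3614)) ≈ 0.1734.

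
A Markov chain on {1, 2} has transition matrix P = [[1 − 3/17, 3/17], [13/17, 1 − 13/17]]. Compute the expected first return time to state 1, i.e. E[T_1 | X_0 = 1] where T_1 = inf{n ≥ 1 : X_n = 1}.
E[T_1 | X_0 = 1] = 1/π_1 = 16/13

For an irreducible recurrent Markov chain with stationary distribution π, E[T_i | X_0 = i] = 1/π_i (Kac's formula). Here π_1 = (13/17)/(3/17 + 13/17) = (13/17)/(16/17) = 13/16, so E[T_1 | X_0 = 1] = 1/π_1 = (3/17 + 13/17)/(13/17) = (16/17)/(13/17) = 16/13.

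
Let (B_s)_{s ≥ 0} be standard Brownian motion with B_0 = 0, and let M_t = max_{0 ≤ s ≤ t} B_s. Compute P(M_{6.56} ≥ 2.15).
P(M_{6.56} ≥ 2.15) = 2·P(B_{6.56} ≥ 2.15) = 2(1 − Φ(2.15/√6.56)) ≈ 0.4012

By the reflection principle for Brownian motion, P(M_t ≥ a) = 2 · P(B_t ≥ a) for a ≥ 0. Since B_t ~ N(0, t), P(B_t ≥ 2.15) = 1 − Φ(2.15/√t) = 1 − Φ(2.15/√6.56) = 1 − Φ(0.8394). So
  P(M_{6.56} ≥ 2.15) = 2(1 − Φ(0.8394)) ≈ 0.4012.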